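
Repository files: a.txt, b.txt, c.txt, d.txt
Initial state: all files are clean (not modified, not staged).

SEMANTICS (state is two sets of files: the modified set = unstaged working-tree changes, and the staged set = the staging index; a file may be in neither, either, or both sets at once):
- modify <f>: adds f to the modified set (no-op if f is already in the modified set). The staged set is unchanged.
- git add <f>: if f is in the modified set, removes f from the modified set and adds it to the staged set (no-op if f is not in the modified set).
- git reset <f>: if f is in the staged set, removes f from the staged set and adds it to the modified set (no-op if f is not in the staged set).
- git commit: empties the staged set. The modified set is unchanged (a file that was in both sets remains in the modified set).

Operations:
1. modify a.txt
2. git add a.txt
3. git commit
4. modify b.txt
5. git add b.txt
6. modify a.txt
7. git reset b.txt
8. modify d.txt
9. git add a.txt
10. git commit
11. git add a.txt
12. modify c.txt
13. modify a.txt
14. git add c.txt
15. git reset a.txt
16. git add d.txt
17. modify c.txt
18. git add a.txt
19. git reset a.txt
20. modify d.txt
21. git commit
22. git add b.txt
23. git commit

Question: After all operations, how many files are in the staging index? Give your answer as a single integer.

Answer: 0

Derivation:
After op 1 (modify a.txt): modified={a.txt} staged={none}
After op 2 (git add a.txt): modified={none} staged={a.txt}
After op 3 (git commit): modified={none} staged={none}
After op 4 (modify b.txt): modified={b.txt} staged={none}
After op 5 (git add b.txt): modified={none} staged={b.txt}
After op 6 (modify a.txt): modified={a.txt} staged={b.txt}
After op 7 (git reset b.txt): modified={a.txt, b.txt} staged={none}
After op 8 (modify d.txt): modified={a.txt, b.txt, d.txt} staged={none}
After op 9 (git add a.txt): modified={b.txt, d.txt} staged={a.txt}
After op 10 (git commit): modified={b.txt, d.txt} staged={none}
After op 11 (git add a.txt): modified={b.txt, d.txt} staged={none}
After op 12 (modify c.txt): modified={b.txt, c.txt, d.txt} staged={none}
After op 13 (modify a.txt): modified={a.txt, b.txt, c.txt, d.txt} staged={none}
After op 14 (git add c.txt): modified={a.txt, b.txt, d.txt} staged={c.txt}
After op 15 (git reset a.txt): modified={a.txt, b.txt, d.txt} staged={c.txt}
After op 16 (git add d.txt): modified={a.txt, b.txt} staged={c.txt, d.txt}
After op 17 (modify c.txt): modified={a.txt, b.txt, c.txt} staged={c.txt, d.txt}
After op 18 (git add a.txt): modified={b.txt, c.txt} staged={a.txt, c.txt, d.txt}
After op 19 (git reset a.txt): modified={a.txt, b.txt, c.txt} staged={c.txt, d.txt}
After op 20 (modify d.txt): modified={a.txt, b.txt, c.txt, d.txt} staged={c.txt, d.txt}
After op 21 (git commit): modified={a.txt, b.txt, c.txt, d.txt} staged={none}
After op 22 (git add b.txt): modified={a.txt, c.txt, d.txt} staged={b.txt}
After op 23 (git commit): modified={a.txt, c.txt, d.txt} staged={none}
Final staged set: {none} -> count=0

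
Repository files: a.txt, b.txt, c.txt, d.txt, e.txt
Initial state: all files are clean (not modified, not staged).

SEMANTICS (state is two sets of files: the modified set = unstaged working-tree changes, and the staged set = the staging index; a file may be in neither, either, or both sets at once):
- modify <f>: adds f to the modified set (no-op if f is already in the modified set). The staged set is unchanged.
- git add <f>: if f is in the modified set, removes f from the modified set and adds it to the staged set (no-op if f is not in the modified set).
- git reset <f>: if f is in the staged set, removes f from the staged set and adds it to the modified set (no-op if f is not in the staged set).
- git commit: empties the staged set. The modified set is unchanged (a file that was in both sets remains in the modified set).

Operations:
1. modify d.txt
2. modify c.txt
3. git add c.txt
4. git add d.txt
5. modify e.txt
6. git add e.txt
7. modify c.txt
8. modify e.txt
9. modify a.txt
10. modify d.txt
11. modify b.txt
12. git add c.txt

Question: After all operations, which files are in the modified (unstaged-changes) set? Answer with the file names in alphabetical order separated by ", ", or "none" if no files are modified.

Answer: a.txt, b.txt, d.txt, e.txt

Derivation:
After op 1 (modify d.txt): modified={d.txt} staged={none}
After op 2 (modify c.txt): modified={c.txt, d.txt} staged={none}
After op 3 (git add c.txt): modified={d.txt} staged={c.txt}
After op 4 (git add d.txt): modified={none} staged={c.txt, d.txt}
After op 5 (modify e.txt): modified={e.txt} staged={c.txt, d.txt}
After op 6 (git add e.txt): modified={none} staged={c.txt, d.txt, e.txt}
After op 7 (modify c.txt): modified={c.txt} staged={c.txt, d.txt, e.txt}
After op 8 (modify e.txt): modified={c.txt, e.txt} staged={c.txt, d.txt, e.txt}
After op 9 (modify a.txt): modified={a.txt, c.txt, e.txt} staged={c.txt, d.txt, e.txt}
After op 10 (modify d.txt): modified={a.txt, c.txt, d.txt, e.txt} staged={c.txt, d.txt, e.txt}
After op 11 (modify b.txt): modified={a.txt, b.txt, c.txt, d.txt, e.txt} staged={c.txt, d.txt, e.txt}
After op 12 (git add c.txt): modified={a.txt, b.txt, d.txt, e.txt} staged={c.txt, d.txt, e.txt}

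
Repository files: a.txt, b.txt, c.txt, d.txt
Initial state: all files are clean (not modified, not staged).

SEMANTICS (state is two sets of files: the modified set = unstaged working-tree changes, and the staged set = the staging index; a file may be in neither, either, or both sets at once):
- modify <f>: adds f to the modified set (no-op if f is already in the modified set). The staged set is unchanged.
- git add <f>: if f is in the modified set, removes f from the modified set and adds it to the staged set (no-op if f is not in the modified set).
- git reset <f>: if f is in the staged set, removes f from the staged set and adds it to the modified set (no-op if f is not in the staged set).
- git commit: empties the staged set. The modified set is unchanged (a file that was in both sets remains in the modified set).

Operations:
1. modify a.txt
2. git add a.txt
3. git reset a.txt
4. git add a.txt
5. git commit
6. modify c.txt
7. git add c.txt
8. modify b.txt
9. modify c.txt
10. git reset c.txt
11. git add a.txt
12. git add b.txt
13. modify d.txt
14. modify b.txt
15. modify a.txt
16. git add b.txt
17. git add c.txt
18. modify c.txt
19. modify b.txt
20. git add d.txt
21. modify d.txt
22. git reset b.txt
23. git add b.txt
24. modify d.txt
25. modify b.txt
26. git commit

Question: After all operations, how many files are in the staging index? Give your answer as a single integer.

After op 1 (modify a.txt): modified={a.txt} staged={none}
After op 2 (git add a.txt): modified={none} staged={a.txt}
After op 3 (git reset a.txt): modified={a.txt} staged={none}
After op 4 (git add a.txt): modified={none} staged={a.txt}
After op 5 (git commit): modified={none} staged={none}
After op 6 (modify c.txt): modified={c.txt} staged={none}
After op 7 (git add c.txt): modified={none} staged={c.txt}
After op 8 (modify b.txt): modified={b.txt} staged={c.txt}
After op 9 (modify c.txt): modified={b.txt, c.txt} staged={c.txt}
After op 10 (git reset c.txt): modified={b.txt, c.txt} staged={none}
After op 11 (git add a.txt): modified={b.txt, c.txt} staged={none}
After op 12 (git add b.txt): modified={c.txt} staged={b.txt}
After op 13 (modify d.txt): modified={c.txt, d.txt} staged={b.txt}
After op 14 (modify b.txt): modified={b.txt, c.txt, d.txt} staged={b.txt}
After op 15 (modify a.txt): modified={a.txt, b.txt, c.txt, d.txt} staged={b.txt}
After op 16 (git add b.txt): modified={a.txt, c.txt, d.txt} staged={b.txt}
After op 17 (git add c.txt): modified={a.txt, d.txt} staged={b.txt, c.txt}
After op 18 (modify c.txt): modified={a.txt, c.txt, d.txt} staged={b.txt, c.txt}
After op 19 (modify b.txt): modified={a.txt, b.txt, c.txt, d.txt} staged={b.txt, c.txt}
After op 20 (git add d.txt): modified={a.txt, b.txt, c.txt} staged={b.txt, c.txt, d.txt}
After op 21 (modify d.txt): modified={a.txt, b.txt, c.txt, d.txt} staged={b.txt, c.txt, d.txt}
After op 22 (git reset b.txt): modified={a.txt, b.txt, c.txt, d.txt} staged={c.txt, d.txt}
After op 23 (git add b.txt): modified={a.txt, c.txt, d.txt} staged={b.txt, c.txt, d.txt}
After op 24 (modify d.txt): modified={a.txt, c.txt, d.txt} staged={b.txt, c.txt, d.txt}
After op 25 (modify b.txt): modified={a.txt, b.txt, c.txt, d.txt} staged={b.txt, c.txt, d.txt}
After op 26 (git commit): modified={a.txt, b.txt, c.txt, d.txt} staged={none}
Final staged set: {none} -> count=0

Answer: 0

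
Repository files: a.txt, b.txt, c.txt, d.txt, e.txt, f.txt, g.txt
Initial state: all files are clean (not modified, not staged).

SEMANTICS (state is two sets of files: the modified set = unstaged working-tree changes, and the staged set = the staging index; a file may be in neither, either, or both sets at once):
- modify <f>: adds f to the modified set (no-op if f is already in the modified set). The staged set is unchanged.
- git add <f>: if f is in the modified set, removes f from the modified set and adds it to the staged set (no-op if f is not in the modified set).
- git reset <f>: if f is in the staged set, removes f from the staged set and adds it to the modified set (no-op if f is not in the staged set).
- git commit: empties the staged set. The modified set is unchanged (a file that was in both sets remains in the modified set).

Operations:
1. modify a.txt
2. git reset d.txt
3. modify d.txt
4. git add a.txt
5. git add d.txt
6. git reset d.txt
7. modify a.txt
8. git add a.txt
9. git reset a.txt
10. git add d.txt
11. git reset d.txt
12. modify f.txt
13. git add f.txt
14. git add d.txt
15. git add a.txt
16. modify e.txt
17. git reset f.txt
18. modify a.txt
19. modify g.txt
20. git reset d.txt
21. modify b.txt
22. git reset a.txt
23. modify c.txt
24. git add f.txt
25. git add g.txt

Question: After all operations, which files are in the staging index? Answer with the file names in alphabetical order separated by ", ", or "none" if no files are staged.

After op 1 (modify a.txt): modified={a.txt} staged={none}
After op 2 (git reset d.txt): modified={a.txt} staged={none}
After op 3 (modify d.txt): modified={a.txt, d.txt} staged={none}
After op 4 (git add a.txt): modified={d.txt} staged={a.txt}
After op 5 (git add d.txt): modified={none} staged={a.txt, d.txt}
After op 6 (git reset d.txt): modified={d.txt} staged={a.txt}
After op 7 (modify a.txt): modified={a.txt, d.txt} staged={a.txt}
After op 8 (git add a.txt): modified={d.txt} staged={a.txt}
After op 9 (git reset a.txt): modified={a.txt, d.txt} staged={none}
After op 10 (git add d.txt): modified={a.txt} staged={d.txt}
After op 11 (git reset d.txt): modified={a.txt, d.txt} staged={none}
After op 12 (modify f.txt): modified={a.txt, d.txt, f.txt} staged={none}
After op 13 (git add f.txt): modified={a.txt, d.txt} staged={f.txt}
After op 14 (git add d.txt): modified={a.txt} staged={d.txt, f.txt}
After op 15 (git add a.txt): modified={none} staged={a.txt, d.txt, f.txt}
After op 16 (modify e.txt): modified={e.txt} staged={a.txt, d.txt, f.txt}
After op 17 (git reset f.txt): modified={e.txt, f.txt} staged={a.txt, d.txt}
After op 18 (modify a.txt): modified={a.txt, e.txt, f.txt} staged={a.txt, d.txt}
After op 19 (modify g.txt): modified={a.txt, e.txt, f.txt, g.txt} staged={a.txt, d.txt}
After op 20 (git reset d.txt): modified={a.txt, d.txt, e.txt, f.txt, g.txt} staged={a.txt}
After op 21 (modify b.txt): modified={a.txt, b.txt, d.txt, e.txt, f.txt, g.txt} staged={a.txt}
After op 22 (git reset a.txt): modified={a.txt, b.txt, d.txt, e.txt, f.txt, g.txt} staged={none}
After op 23 (modify c.txt): modified={a.txt, b.txt, c.txt, d.txt, e.txt, f.txt, g.txt} staged={none}
After op 24 (git add f.txt): modified={a.txt, b.txt, c.txt, d.txt, e.txt, g.txt} staged={f.txt}
After op 25 (git add g.txt): modified={a.txt, b.txt, c.txt, d.txt, e.txt} staged={f.txt, g.txt}

Answer: f.txt, g.txt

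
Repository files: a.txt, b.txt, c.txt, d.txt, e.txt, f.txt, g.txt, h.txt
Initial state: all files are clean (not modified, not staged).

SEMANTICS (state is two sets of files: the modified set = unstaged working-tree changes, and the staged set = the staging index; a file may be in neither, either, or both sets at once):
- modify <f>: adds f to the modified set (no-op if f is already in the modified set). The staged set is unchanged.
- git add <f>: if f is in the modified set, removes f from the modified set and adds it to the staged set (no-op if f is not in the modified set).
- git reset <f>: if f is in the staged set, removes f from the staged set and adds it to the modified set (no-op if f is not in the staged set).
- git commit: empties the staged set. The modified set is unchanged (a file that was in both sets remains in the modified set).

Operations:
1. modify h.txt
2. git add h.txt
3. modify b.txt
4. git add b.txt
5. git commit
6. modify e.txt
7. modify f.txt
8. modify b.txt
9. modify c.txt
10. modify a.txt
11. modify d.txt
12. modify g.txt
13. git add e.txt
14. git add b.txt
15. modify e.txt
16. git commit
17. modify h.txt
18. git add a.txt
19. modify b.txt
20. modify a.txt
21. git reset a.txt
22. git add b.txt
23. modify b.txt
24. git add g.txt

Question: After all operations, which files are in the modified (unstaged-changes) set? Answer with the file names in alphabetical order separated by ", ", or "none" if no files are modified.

After op 1 (modify h.txt): modified={h.txt} staged={none}
After op 2 (git add h.txt): modified={none} staged={h.txt}
After op 3 (modify b.txt): modified={b.txt} staged={h.txt}
After op 4 (git add b.txt): modified={none} staged={b.txt, h.txt}
After op 5 (git commit): modified={none} staged={none}
After op 6 (modify e.txt): modified={e.txt} staged={none}
After op 7 (modify f.txt): modified={e.txt, f.txt} staged={none}
After op 8 (modify b.txt): modified={b.txt, e.txt, f.txt} staged={none}
After op 9 (modify c.txt): modified={b.txt, c.txt, e.txt, f.txt} staged={none}
After op 10 (modify a.txt): modified={a.txt, b.txt, c.txt, e.txt, f.txt} staged={none}
After op 11 (modify d.txt): modified={a.txt, b.txt, c.txt, d.txt, e.txt, f.txt} staged={none}
After op 12 (modify g.txt): modified={a.txt, b.txt, c.txt, d.txt, e.txt, f.txt, g.txt} staged={none}
After op 13 (git add e.txt): modified={a.txt, b.txt, c.txt, d.txt, f.txt, g.txt} staged={e.txt}
After op 14 (git add b.txt): modified={a.txt, c.txt, d.txt, f.txt, g.txt} staged={b.txt, e.txt}
After op 15 (modify e.txt): modified={a.txt, c.txt, d.txt, e.txt, f.txt, g.txt} staged={b.txt, e.txt}
After op 16 (git commit): modified={a.txt, c.txt, d.txt, e.txt, f.txt, g.txt} staged={none}
After op 17 (modify h.txt): modified={a.txt, c.txt, d.txt, e.txt, f.txt, g.txt, h.txt} staged={none}
After op 18 (git add a.txt): modified={c.txt, d.txt, e.txt, f.txt, g.txt, h.txt} staged={a.txt}
After op 19 (modify b.txt): modified={b.txt, c.txt, d.txt, e.txt, f.txt, g.txt, h.txt} staged={a.txt}
After op 20 (modify a.txt): modified={a.txt, b.txt, c.txt, d.txt, e.txt, f.txt, g.txt, h.txt} staged={a.txt}
After op 21 (git reset a.txt): modified={a.txt, b.txt, c.txt, d.txt, e.txt, f.txt, g.txt, h.txt} staged={none}
After op 22 (git add b.txt): modified={a.txt, c.txt, d.txt, e.txt, f.txt, g.txt, h.txt} staged={b.txt}
After op 23 (modify b.txt): modified={a.txt, b.txt, c.txt, d.txt, e.txt, f.txt, g.txt, h.txt} staged={b.txt}
After op 24 (git add g.txt): modified={a.txt, b.txt, c.txt, d.txt, e.txt, f.txt, h.txt} staged={b.txt, g.txt}

Answer: a.txt, b.txt, c.txt, d.txt, e.txt, f.txt, h.txt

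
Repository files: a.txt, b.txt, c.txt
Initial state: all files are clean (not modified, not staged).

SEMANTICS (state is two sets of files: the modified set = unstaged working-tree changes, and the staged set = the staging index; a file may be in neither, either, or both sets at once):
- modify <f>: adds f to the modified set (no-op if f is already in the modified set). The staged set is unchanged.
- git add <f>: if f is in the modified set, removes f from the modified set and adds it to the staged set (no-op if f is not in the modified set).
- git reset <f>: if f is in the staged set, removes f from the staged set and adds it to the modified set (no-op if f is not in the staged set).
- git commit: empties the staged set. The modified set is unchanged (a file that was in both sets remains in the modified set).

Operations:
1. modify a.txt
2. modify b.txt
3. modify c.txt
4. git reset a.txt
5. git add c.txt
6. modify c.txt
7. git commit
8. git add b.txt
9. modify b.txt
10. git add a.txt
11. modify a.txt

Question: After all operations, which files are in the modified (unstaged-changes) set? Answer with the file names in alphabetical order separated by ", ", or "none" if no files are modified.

Answer: a.txt, b.txt, c.txt

Derivation:
After op 1 (modify a.txt): modified={a.txt} staged={none}
After op 2 (modify b.txt): modified={a.txt, b.txt} staged={none}
After op 3 (modify c.txt): modified={a.txt, b.txt, c.txt} staged={none}
After op 4 (git reset a.txt): modified={a.txt, b.txt, c.txt} staged={none}
After op 5 (git add c.txt): modified={a.txt, b.txt} staged={c.txt}
After op 6 (modify c.txt): modified={a.txt, b.txt, c.txt} staged={c.txt}
After op 7 (git commit): modified={a.txt, b.txt, c.txt} staged={none}
After op 8 (git add b.txt): modified={a.txt, c.txt} staged={b.txt}
After op 9 (modify b.txt): modified={a.txt, b.txt, c.txt} staged={b.txt}
After op 10 (git add a.txt): modified={b.txt, c.txt} staged={a.txt, b.txt}
After op 11 (modify a.txt): modified={a.txt, b.txt, c.txt} staged={a.txt, b.txt}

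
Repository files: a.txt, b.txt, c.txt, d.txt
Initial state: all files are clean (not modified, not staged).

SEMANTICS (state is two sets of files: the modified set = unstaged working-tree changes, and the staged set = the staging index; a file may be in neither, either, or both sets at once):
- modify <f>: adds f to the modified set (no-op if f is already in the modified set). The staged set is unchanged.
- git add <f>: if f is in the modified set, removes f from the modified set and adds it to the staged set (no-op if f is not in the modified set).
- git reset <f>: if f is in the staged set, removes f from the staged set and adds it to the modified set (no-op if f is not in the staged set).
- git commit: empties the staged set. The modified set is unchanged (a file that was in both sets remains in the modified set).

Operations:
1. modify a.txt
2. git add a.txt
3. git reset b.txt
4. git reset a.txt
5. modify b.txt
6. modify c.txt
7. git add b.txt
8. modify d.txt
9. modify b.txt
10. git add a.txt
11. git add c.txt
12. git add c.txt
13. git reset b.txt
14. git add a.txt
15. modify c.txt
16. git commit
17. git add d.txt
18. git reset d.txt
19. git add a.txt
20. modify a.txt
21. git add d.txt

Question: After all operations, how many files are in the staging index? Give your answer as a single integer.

After op 1 (modify a.txt): modified={a.txt} staged={none}
After op 2 (git add a.txt): modified={none} staged={a.txt}
After op 3 (git reset b.txt): modified={none} staged={a.txt}
After op 4 (git reset a.txt): modified={a.txt} staged={none}
After op 5 (modify b.txt): modified={a.txt, b.txt} staged={none}
After op 6 (modify c.txt): modified={a.txt, b.txt, c.txt} staged={none}
After op 7 (git add b.txt): modified={a.txt, c.txt} staged={b.txt}
After op 8 (modify d.txt): modified={a.txt, c.txt, d.txt} staged={b.txt}
After op 9 (modify b.txt): modified={a.txt, b.txt, c.txt, d.txt} staged={b.txt}
After op 10 (git add a.txt): modified={b.txt, c.txt, d.txt} staged={a.txt, b.txt}
After op 11 (git add c.txt): modified={b.txt, d.txt} staged={a.txt, b.txt, c.txt}
After op 12 (git add c.txt): modified={b.txt, d.txt} staged={a.txt, b.txt, c.txt}
After op 13 (git reset b.txt): modified={b.txt, d.txt} staged={a.txt, c.txt}
After op 14 (git add a.txt): modified={b.txt, d.txt} staged={a.txt, c.txt}
After op 15 (modify c.txt): modified={b.txt, c.txt, d.txt} staged={a.txt, c.txt}
After op 16 (git commit): modified={b.txt, c.txt, d.txt} staged={none}
After op 17 (git add d.txt): modified={b.txt, c.txt} staged={d.txt}
After op 18 (git reset d.txt): modified={b.txt, c.txt, d.txt} staged={none}
After op 19 (git add a.txt): modified={b.txt, c.txt, d.txt} staged={none}
After op 20 (modify a.txt): modified={a.txt, b.txt, c.txt, d.txt} staged={none}
After op 21 (git add d.txt): modified={a.txt, b.txt, c.txt} staged={d.txt}
Final staged set: {d.txt} -> count=1

Answer: 1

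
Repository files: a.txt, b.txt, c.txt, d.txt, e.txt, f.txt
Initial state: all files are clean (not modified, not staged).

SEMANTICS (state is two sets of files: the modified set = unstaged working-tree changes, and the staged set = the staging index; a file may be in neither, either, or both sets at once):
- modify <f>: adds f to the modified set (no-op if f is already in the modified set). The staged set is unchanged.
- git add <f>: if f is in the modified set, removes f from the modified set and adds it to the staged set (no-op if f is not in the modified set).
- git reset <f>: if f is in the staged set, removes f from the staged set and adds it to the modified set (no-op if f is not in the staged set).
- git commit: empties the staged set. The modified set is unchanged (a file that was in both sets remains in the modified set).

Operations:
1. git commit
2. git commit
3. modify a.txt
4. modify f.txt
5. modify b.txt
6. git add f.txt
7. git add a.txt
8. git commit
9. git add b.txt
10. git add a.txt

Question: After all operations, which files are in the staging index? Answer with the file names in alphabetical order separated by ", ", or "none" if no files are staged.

Answer: b.txt

Derivation:
After op 1 (git commit): modified={none} staged={none}
After op 2 (git commit): modified={none} staged={none}
After op 3 (modify a.txt): modified={a.txt} staged={none}
After op 4 (modify f.txt): modified={a.txt, f.txt} staged={none}
After op 5 (modify b.txt): modified={a.txt, b.txt, f.txt} staged={none}
After op 6 (git add f.txt): modified={a.txt, b.txt} staged={f.txt}
After op 7 (git add a.txt): modified={b.txt} staged={a.txt, f.txt}
After op 8 (git commit): modified={b.txt} staged={none}
After op 9 (git add b.txt): modified={none} staged={b.txt}
After op 10 (git add a.txt): modified={none} staged={b.txt}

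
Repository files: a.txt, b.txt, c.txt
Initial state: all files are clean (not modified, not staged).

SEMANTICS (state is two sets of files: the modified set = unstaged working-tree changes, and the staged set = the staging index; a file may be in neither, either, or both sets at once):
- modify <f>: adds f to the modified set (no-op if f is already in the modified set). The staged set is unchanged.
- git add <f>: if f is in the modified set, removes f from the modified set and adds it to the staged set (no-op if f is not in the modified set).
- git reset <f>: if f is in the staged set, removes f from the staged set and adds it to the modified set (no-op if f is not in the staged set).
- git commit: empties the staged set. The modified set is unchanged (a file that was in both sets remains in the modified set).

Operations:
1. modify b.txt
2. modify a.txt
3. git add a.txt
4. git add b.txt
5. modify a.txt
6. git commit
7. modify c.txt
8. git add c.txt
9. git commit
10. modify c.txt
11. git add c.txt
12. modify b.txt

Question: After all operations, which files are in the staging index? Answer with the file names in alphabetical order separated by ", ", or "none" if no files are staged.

Answer: c.txt

Derivation:
After op 1 (modify b.txt): modified={b.txt} staged={none}
After op 2 (modify a.txt): modified={a.txt, b.txt} staged={none}
After op 3 (git add a.txt): modified={b.txt} staged={a.txt}
After op 4 (git add b.txt): modified={none} staged={a.txt, b.txt}
After op 5 (modify a.txt): modified={a.txt} staged={a.txt, b.txt}
After op 6 (git commit): modified={a.txt} staged={none}
After op 7 (modify c.txt): modified={a.txt, c.txt} staged={none}
After op 8 (git add c.txt): modified={a.txt} staged={c.txt}
After op 9 (git commit): modified={a.txt} staged={none}
After op 10 (modify c.txt): modified={a.txt, c.txt} staged={none}
After op 11 (git add c.txt): modified={a.txt} staged={c.txt}
After op 12 (modify b.txt): modified={a.txt, b.txt} staged={c.txt}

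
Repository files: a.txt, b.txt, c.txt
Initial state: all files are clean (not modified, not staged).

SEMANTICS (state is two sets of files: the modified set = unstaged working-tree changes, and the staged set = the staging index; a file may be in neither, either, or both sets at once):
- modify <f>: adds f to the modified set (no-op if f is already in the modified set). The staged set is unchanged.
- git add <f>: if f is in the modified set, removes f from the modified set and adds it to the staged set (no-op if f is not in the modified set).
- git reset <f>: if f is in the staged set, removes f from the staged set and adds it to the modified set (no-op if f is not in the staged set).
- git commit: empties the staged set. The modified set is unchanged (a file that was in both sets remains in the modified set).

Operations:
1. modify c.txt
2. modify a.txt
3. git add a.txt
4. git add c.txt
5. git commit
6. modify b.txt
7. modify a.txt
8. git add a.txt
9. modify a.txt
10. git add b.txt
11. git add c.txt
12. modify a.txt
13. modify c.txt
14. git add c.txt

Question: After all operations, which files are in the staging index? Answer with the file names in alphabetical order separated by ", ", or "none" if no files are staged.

Answer: a.txt, b.txt, c.txt

Derivation:
After op 1 (modify c.txt): modified={c.txt} staged={none}
After op 2 (modify a.txt): modified={a.txt, c.txt} staged={none}
After op 3 (git add a.txt): modified={c.txt} staged={a.txt}
After op 4 (git add c.txt): modified={none} staged={a.txt, c.txt}
After op 5 (git commit): modified={none} staged={none}
After op 6 (modify b.txt): modified={b.txt} staged={none}
After op 7 (modify a.txt): modified={a.txt, b.txt} staged={none}
After op 8 (git add a.txt): modified={b.txt} staged={a.txt}
After op 9 (modify a.txt): modified={a.txt, b.txt} staged={a.txt}
After op 10 (git add b.txt): modified={a.txt} staged={a.txt, b.txt}
After op 11 (git add c.txt): modified={a.txt} staged={a.txt, b.txt}
After op 12 (modify a.txt): modified={a.txt} staged={a.txt, b.txt}
After op 13 (modify c.txt): modified={a.txt, c.txt} staged={a.txt, b.txt}
After op 14 (git add c.txt): modified={a.txt} staged={a.txt, b.txt, c.txt}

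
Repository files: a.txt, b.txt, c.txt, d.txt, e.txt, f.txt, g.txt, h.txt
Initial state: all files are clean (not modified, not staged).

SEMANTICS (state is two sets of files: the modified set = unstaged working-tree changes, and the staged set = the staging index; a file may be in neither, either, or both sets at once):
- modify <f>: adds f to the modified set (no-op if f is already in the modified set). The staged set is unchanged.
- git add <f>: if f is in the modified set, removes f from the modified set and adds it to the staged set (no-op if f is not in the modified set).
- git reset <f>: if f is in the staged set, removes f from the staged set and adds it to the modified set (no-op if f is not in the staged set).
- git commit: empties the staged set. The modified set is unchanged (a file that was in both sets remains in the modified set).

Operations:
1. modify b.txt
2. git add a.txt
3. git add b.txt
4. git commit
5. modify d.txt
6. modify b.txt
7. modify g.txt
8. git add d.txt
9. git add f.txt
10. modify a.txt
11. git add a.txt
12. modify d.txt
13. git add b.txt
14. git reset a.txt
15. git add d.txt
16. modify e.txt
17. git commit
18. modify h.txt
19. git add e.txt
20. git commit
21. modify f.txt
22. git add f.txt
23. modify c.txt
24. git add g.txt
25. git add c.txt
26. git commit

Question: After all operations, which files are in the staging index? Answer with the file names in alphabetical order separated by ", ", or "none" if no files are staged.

Answer: none

Derivation:
After op 1 (modify b.txt): modified={b.txt} staged={none}
After op 2 (git add a.txt): modified={b.txt} staged={none}
After op 3 (git add b.txt): modified={none} staged={b.txt}
After op 4 (git commit): modified={none} staged={none}
After op 5 (modify d.txt): modified={d.txt} staged={none}
After op 6 (modify b.txt): modified={b.txt, d.txt} staged={none}
After op 7 (modify g.txt): modified={b.txt, d.txt, g.txt} staged={none}
After op 8 (git add d.txt): modified={b.txt, g.txt} staged={d.txt}
After op 9 (git add f.txt): modified={b.txt, g.txt} staged={d.txt}
After op 10 (modify a.txt): modified={a.txt, b.txt, g.txt} staged={d.txt}
After op 11 (git add a.txt): modified={b.txt, g.txt} staged={a.txt, d.txt}
After op 12 (modify d.txt): modified={b.txt, d.txt, g.txt} staged={a.txt, d.txt}
After op 13 (git add b.txt): modified={d.txt, g.txt} staged={a.txt, b.txt, d.txt}
After op 14 (git reset a.txt): modified={a.txt, d.txt, g.txt} staged={b.txt, d.txt}
After op 15 (git add d.txt): modified={a.txt, g.txt} staged={b.txt, d.txt}
After op 16 (modify e.txt): modified={a.txt, e.txt, g.txt} staged={b.txt, d.txt}
After op 17 (git commit): modified={a.txt, e.txt, g.txt} staged={none}
After op 18 (modify h.txt): modified={a.txt, e.txt, g.txt, h.txt} staged={none}
After op 19 (git add e.txt): modified={a.txt, g.txt, h.txt} staged={e.txt}
After op 20 (git commit): modified={a.txt, g.txt, h.txt} staged={none}
After op 21 (modify f.txt): modified={a.txt, f.txt, g.txt, h.txt} staged={none}
After op 22 (git add f.txt): modified={a.txt, g.txt, h.txt} staged={f.txt}
After op 23 (modify c.txt): modified={a.txt, c.txt, g.txt, h.txt} staged={f.txt}
After op 24 (git add g.txt): modified={a.txt, c.txt, h.txt} staged={f.txt, g.txt}
After op 25 (git add c.txt): modified={a.txt, h.txt} staged={c.txt, f.txt, g.txt}
After op 26 (git commit): modified={a.txt, h.txt} staged={none}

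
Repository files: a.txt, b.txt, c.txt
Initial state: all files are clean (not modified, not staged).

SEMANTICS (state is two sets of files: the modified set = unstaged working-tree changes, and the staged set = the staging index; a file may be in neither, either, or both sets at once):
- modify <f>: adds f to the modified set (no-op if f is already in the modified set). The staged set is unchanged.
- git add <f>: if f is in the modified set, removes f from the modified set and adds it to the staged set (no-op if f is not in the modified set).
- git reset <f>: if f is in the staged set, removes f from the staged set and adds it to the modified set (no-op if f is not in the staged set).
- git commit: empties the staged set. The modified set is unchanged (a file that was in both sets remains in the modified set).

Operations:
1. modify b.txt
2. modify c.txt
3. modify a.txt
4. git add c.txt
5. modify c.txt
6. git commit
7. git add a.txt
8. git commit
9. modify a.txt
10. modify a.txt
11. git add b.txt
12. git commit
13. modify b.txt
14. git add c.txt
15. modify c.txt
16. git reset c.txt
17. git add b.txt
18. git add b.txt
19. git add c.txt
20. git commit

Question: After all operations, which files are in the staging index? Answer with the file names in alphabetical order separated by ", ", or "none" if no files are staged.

Answer: none

Derivation:
After op 1 (modify b.txt): modified={b.txt} staged={none}
After op 2 (modify c.txt): modified={b.txt, c.txt} staged={none}
After op 3 (modify a.txt): modified={a.txt, b.txt, c.txt} staged={none}
After op 4 (git add c.txt): modified={a.txt, b.txt} staged={c.txt}
After op 5 (modify c.txt): modified={a.txt, b.txt, c.txt} staged={c.txt}
After op 6 (git commit): modified={a.txt, b.txt, c.txt} staged={none}
After op 7 (git add a.txt): modified={b.txt, c.txt} staged={a.txt}
After op 8 (git commit): modified={b.txt, c.txt} staged={none}
After op 9 (modify a.txt): modified={a.txt, b.txt, c.txt} staged={none}
After op 10 (modify a.txt): modified={a.txt, b.txt, c.txt} staged={none}
After op 11 (git add b.txt): modified={a.txt, c.txt} staged={b.txt}
After op 12 (git commit): modified={a.txt, c.txt} staged={none}
After op 13 (modify b.txt): modified={a.txt, b.txt, c.txt} staged={none}
After op 14 (git add c.txt): modified={a.txt, b.txt} staged={c.txt}
After op 15 (modify c.txt): modified={a.txt, b.txt, c.txt} staged={c.txt}
After op 16 (git reset c.txt): modified={a.txt, b.txt, c.txt} staged={none}
After op 17 (git add b.txt): modified={a.txt, c.txt} staged={b.txt}
After op 18 (git add b.txt): modified={a.txt, c.txt} staged={b.txt}
After op 19 (git add c.txt): modified={a.txt} staged={b.txt, c.txt}
After op 20 (git commit): modified={a.txt} staged={none}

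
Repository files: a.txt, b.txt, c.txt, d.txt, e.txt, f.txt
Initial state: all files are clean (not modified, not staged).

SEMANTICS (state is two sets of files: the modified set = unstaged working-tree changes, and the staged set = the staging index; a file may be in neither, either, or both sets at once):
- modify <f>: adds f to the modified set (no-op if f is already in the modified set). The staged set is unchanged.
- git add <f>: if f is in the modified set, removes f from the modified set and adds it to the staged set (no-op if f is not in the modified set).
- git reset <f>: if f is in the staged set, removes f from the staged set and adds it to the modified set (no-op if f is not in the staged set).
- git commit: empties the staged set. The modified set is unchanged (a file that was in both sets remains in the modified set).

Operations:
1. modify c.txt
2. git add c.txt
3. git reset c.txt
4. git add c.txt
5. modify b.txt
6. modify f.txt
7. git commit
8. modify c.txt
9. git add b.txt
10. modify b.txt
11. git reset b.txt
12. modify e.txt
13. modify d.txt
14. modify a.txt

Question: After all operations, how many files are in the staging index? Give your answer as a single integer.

After op 1 (modify c.txt): modified={c.txt} staged={none}
After op 2 (git add c.txt): modified={none} staged={c.txt}
After op 3 (git reset c.txt): modified={c.txt} staged={none}
After op 4 (git add c.txt): modified={none} staged={c.txt}
After op 5 (modify b.txt): modified={b.txt} staged={c.txt}
After op 6 (modify f.txt): modified={b.txt, f.txt} staged={c.txt}
After op 7 (git commit): modified={b.txt, f.txt} staged={none}
After op 8 (modify c.txt): modified={b.txt, c.txt, f.txt} staged={none}
After op 9 (git add b.txt): modified={c.txt, f.txt} staged={b.txt}
After op 10 (modify b.txt): modified={b.txt, c.txt, f.txt} staged={b.txt}
After op 11 (git reset b.txt): modified={b.txt, c.txt, f.txt} staged={none}
After op 12 (modify e.txt): modified={b.txt, c.txt, e.txt, f.txt} staged={none}
After op 13 (modify d.txt): modified={b.txt, c.txt, d.txt, e.txt, f.txt} staged={none}
After op 14 (modify a.txt): modified={a.txt, b.txt, c.txt, d.txt, e.txt, f.txt} staged={none}
Final staged set: {none} -> count=0

Answer: 0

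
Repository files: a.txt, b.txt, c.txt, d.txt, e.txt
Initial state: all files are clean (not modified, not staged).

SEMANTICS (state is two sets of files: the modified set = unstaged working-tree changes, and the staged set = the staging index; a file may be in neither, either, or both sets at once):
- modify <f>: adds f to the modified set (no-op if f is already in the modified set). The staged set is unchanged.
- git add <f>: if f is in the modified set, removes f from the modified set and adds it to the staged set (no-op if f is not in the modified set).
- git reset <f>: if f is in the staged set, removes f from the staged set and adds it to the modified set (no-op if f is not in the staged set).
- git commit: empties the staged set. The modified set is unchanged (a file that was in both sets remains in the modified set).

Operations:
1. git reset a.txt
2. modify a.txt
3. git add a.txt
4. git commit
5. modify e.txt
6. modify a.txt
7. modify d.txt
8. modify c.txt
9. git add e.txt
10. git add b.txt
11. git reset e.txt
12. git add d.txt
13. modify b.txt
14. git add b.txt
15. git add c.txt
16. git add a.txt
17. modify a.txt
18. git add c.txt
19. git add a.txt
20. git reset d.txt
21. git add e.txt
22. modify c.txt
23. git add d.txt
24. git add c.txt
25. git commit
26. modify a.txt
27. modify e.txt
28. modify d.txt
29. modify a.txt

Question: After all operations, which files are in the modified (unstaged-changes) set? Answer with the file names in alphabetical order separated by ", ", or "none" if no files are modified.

Answer: a.txt, d.txt, e.txt

Derivation:
After op 1 (git reset a.txt): modified={none} staged={none}
After op 2 (modify a.txt): modified={a.txt} staged={none}
After op 3 (git add a.txt): modified={none} staged={a.txt}
After op 4 (git commit): modified={none} staged={none}
After op 5 (modify e.txt): modified={e.txt} staged={none}
After op 6 (modify a.txt): modified={a.txt, e.txt} staged={none}
After op 7 (modify d.txt): modified={a.txt, d.txt, e.txt} staged={none}
After op 8 (modify c.txt): modified={a.txt, c.txt, d.txt, e.txt} staged={none}
After op 9 (git add e.txt): modified={a.txt, c.txt, d.txt} staged={e.txt}
After op 10 (git add b.txt): modified={a.txt, c.txt, d.txt} staged={e.txt}
After op 11 (git reset e.txt): modified={a.txt, c.txt, d.txt, e.txt} staged={none}
After op 12 (git add d.txt): modified={a.txt, c.txt, e.txt} staged={d.txt}
After op 13 (modify b.txt): modified={a.txt, b.txt, c.txt, e.txt} staged={d.txt}
After op 14 (git add b.txt): modified={a.txt, c.txt, e.txt} staged={b.txt, d.txt}
After op 15 (git add c.txt): modified={a.txt, e.txt} staged={b.txt, c.txt, d.txt}
After op 16 (git add a.txt): modified={e.txt} staged={a.txt, b.txt, c.txt, d.txt}
After op 17 (modify a.txt): modified={a.txt, e.txt} staged={a.txt, b.txt, c.txt, d.txt}
After op 18 (git add c.txt): modified={a.txt, e.txt} staged={a.txt, b.txt, c.txt, d.txt}
After op 19 (git add a.txt): modified={e.txt} staged={a.txt, b.txt, c.txt, d.txt}
After op 20 (git reset d.txt): modified={d.txt, e.txt} staged={a.txt, b.txt, c.txt}
After op 21 (git add e.txt): modified={d.txt} staged={a.txt, b.txt, c.txt, e.txt}
After op 22 (modify c.txt): modified={c.txt, d.txt} staged={a.txt, b.txt, c.txt, e.txt}
After op 23 (git add d.txt): modified={c.txt} staged={a.txt, b.txt, c.txt, d.txt, e.txt}
After op 24 (git add c.txt): modified={none} staged={a.txt, b.txt, c.txt, d.txt, e.txt}
After op 25 (git commit): modified={none} staged={none}
After op 26 (modify a.txt): modified={a.txt} staged={none}
After op 27 (modify e.txt): modified={a.txt, e.txt} staged={none}
After op 28 (modify d.txt): modified={a.txt, d.txt, e.txt} staged={none}
After op 29 (modify a.txt): modified={a.txt, d.txt, e.txt} staged={none}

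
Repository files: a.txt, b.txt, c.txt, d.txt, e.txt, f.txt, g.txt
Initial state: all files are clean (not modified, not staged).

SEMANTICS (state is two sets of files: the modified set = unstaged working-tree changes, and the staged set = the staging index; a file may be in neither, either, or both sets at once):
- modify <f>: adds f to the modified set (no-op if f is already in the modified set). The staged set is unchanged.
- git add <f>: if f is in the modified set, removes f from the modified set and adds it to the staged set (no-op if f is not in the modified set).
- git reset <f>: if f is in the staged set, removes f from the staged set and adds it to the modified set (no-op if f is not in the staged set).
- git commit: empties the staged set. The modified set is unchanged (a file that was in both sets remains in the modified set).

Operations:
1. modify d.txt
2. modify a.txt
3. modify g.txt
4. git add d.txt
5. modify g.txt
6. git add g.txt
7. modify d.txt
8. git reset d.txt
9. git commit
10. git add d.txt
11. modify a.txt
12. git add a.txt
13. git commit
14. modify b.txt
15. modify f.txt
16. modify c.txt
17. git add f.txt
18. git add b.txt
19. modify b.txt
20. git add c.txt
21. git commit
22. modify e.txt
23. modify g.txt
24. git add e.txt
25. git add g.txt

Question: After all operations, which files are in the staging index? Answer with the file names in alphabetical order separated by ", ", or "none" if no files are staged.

Answer: e.txt, g.txt

Derivation:
After op 1 (modify d.txt): modified={d.txt} staged={none}
After op 2 (modify a.txt): modified={a.txt, d.txt} staged={none}
After op 3 (modify g.txt): modified={a.txt, d.txt, g.txt} staged={none}
After op 4 (git add d.txt): modified={a.txt, g.txt} staged={d.txt}
After op 5 (modify g.txt): modified={a.txt, g.txt} staged={d.txt}
After op 6 (git add g.txt): modified={a.txt} staged={d.txt, g.txt}
After op 7 (modify d.txt): modified={a.txt, d.txt} staged={d.txt, g.txt}
After op 8 (git reset d.txt): modified={a.txt, d.txt} staged={g.txt}
After op 9 (git commit): modified={a.txt, d.txt} staged={none}
After op 10 (git add d.txt): modified={a.txt} staged={d.txt}
After op 11 (modify a.txt): modified={a.txt} staged={d.txt}
After op 12 (git add a.txt): modified={none} staged={a.txt, d.txt}
After op 13 (git commit): modified={none} staged={none}
After op 14 (modify b.txt): modified={b.txt} staged={none}
After op 15 (modify f.txt): modified={b.txt, f.txt} staged={none}
After op 16 (modify c.txt): modified={b.txt, c.txt, f.txt} staged={none}
After op 17 (git add f.txt): modified={b.txt, c.txt} staged={f.txt}
After op 18 (git add b.txt): modified={c.txt} staged={b.txt, f.txt}
After op 19 (modify b.txt): modified={b.txt, c.txt} staged={b.txt, f.txt}
After op 20 (git add c.txt): modified={b.txt} staged={b.txt, c.txt, f.txt}
After op 21 (git commit): modified={b.txt} staged={none}
After op 22 (modify e.txt): modified={b.txt, e.txt} staged={none}
After op 23 (modify g.txt): modified={b.txt, e.txt, g.txt} staged={none}
After op 24 (git add e.txt): modified={b.txt, g.txt} staged={e.txt}
After op 25 (git add g.txt): modified={b.txt} staged={e.txt, g.txt}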